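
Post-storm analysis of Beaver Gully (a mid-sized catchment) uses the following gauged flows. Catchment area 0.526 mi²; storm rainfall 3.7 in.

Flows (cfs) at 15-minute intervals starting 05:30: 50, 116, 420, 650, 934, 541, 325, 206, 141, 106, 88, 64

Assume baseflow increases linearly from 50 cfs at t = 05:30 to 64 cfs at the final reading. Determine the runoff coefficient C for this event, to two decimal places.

ΣQ_DR = 2957 cfs; V = ΣQ_DR·Δt = 2.661 × 10^6 ft³.
Runoff depth d = V / A = 2.178 in.
C = d / P = 2.178 / 3.7 = 0.59.

C ≈ 0.59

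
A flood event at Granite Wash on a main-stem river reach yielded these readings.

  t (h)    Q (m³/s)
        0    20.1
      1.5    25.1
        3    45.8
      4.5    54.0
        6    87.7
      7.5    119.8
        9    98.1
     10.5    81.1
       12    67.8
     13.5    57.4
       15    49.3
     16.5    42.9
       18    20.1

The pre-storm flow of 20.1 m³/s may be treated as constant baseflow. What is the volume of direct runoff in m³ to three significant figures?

V ≈ 2.74 × 10^6 m³

Direct-runoff ordinates (Q − Q_b): 0.0, 5.0, 25.7, 33.9, 67.6, 99.7, 78.0, 61.0, 47.7, 37.3, 29.2, 22.8, 0.0 m³/s.
ΣQ_DR = 507.9 m³/s.
With Δt = 1.5 h = 5400 s, V = ΣQ_DR · Δt = 507.9 × 5400 = 2.74 × 10^6 m³.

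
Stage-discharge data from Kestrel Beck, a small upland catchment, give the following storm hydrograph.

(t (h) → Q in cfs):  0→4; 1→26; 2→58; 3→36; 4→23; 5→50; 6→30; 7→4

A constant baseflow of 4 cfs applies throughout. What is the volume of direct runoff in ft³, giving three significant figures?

Direct-runoff ordinates (Q − Q_b): 0.0, 22.0, 54.0, 32.0, 19.0, 46.0, 26.0, 0.0 cfs.
ΣQ_DR = 199.0 cfs.
With Δt = 1 h = 3600 s, V = ΣQ_DR · Δt = 199.0 × 3600 = 7.16 × 10^5 ft³.

V ≈ 7.16 × 10^5 ft³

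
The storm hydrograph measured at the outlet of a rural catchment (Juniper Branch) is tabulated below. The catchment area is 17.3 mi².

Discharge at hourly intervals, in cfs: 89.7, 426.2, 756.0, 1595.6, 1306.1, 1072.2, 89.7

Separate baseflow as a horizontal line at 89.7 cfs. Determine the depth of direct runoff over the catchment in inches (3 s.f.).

Direct runoff: 0.0, 336.5, 666.3, 1505.9, 1216.4, 982.5, 0.0 cfs; ΣQ_DR = 4708 cfs.
V = ΣQ_DR · Δt = 4708 × 3600 s = 1.695 × 10^7 ft³.
Over A = 17.3 mi², depth = V / A = 0.422 in.

d ≈ 0.422 in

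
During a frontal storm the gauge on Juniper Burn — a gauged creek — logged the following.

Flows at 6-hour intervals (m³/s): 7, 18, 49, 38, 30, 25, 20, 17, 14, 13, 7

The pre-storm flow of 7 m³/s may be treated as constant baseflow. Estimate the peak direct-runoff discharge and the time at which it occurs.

Q_p = 42.0 m³/s at t = 12 h

Subtracting baseflow gives direct-runoff ordinates: 0.0, 11.0, 42.0, 31.0, 23.0, 18.0, 13.0, 10.0, 7.0, 6.0, 0.0 m³/s.
The maximum is 42.0 m³/s, occurring at the reading for t = 12 h.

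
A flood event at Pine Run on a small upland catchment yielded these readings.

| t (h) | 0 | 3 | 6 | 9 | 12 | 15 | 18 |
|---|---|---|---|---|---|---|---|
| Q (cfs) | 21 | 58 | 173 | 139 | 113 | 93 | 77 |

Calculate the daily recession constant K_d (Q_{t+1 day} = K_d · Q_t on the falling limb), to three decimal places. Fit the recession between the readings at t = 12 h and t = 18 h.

K_d ≈ 0.216

Between t = 12 h and t = 18 h the flow falls from 113 to 77 cfs over 2×3 h = 6 h.
Per-interval ratio K = (77/113)^(1/2) = 0.8255; K_d = K^(24/3) = 0.216.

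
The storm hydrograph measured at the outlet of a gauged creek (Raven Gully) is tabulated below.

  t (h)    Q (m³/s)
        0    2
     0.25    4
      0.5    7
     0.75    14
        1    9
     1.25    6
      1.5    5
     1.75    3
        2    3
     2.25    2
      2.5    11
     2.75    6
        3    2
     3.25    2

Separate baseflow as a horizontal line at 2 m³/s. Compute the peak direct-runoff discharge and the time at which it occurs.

Q_p = 12.0 m³/s at t = 0.75 h

Subtracting baseflow gives direct-runoff ordinates: 0.0, 2.0, 5.0, 12.0, 7.0, 4.0, 3.0, 1.0, 1.0, 0.0, 9.0, 4.0, 0.0, 0.0 m³/s.
The maximum is 12.0 m³/s, occurring at the reading for t = 0.75 h.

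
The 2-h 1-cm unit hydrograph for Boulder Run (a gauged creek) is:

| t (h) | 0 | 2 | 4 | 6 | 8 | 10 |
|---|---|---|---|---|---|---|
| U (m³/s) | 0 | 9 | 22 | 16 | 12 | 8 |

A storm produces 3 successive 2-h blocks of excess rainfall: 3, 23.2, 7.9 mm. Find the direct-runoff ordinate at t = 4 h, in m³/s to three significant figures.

By discrete convolution, Q_j = Σ (P_i / 10 mm) · U_{j−i}.
At t = 4 h (j=2): Q = (3/10)·22 + (23.2/10)·9 + (7.9/10)·0 = 27.5 m³/s.

Q ≈ 27.5 m³/s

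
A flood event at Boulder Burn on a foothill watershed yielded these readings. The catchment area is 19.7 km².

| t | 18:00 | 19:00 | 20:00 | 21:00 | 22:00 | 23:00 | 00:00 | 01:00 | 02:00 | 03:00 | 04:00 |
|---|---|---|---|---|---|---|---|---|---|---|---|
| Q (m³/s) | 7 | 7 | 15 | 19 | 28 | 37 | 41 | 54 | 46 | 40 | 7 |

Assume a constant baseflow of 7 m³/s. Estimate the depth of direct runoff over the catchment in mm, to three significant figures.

Direct runoff: 0.0, 0.0, 8.0, 12.0, 21.0, 30.0, 34.0, 47.0, 39.0, 33.0, 0.0 m³/s; ΣQ_DR = 224.0 m³/s.
V = ΣQ_DR · Δt = 224.0 × 3600 s = 8.064 × 10^5 m³.
Over A = 19.7 km², depth = V / A = 40.9 mm.

d ≈ 40.9 mm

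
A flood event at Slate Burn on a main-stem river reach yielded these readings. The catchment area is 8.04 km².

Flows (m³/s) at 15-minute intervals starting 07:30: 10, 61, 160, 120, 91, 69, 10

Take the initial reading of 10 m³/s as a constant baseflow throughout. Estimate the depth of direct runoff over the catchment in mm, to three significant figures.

d ≈ 50.5 mm

Direct runoff: 0.0, 51.0, 150.0, 110.0, 81.0, 59.0, 0.0 m³/s; ΣQ_DR = 451.0 m³/s.
V = ΣQ_DR · Δt = 451.0 × 900 s = 4.059 × 10^5 m³.
Over A = 8.04 km², depth = V / A = 50.5 mm.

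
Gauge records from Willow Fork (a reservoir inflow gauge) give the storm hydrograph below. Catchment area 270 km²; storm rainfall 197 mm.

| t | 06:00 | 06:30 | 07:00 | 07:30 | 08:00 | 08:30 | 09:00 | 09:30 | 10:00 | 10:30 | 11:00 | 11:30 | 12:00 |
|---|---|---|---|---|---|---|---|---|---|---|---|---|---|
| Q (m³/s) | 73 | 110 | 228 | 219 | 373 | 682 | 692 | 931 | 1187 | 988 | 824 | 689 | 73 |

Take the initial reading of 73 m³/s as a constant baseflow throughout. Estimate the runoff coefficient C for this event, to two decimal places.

ΣQ_DR = 6120 m³/s; V = ΣQ_DR·Δt = 1.102 × 10^7 m³.
Runoff depth d = V / A = 40.80 mm.
C = d / P = 40.80 / 197 = 0.21.

C ≈ 0.21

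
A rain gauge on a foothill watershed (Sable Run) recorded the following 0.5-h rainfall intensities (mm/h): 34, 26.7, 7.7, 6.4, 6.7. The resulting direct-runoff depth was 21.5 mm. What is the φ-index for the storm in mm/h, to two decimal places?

Only the 2 blocks with intensity above φ contribute runoff: 34, 26.7 mm/h.
Σ(I−φ)·Δt = d  ⇒  (34+26.7 − 2φ)·0.5 = 21.5
φ = (60.70 − 21.5/0.5) / 2 = 8.85 mm/h.

φ ≈ 8.85 mm/h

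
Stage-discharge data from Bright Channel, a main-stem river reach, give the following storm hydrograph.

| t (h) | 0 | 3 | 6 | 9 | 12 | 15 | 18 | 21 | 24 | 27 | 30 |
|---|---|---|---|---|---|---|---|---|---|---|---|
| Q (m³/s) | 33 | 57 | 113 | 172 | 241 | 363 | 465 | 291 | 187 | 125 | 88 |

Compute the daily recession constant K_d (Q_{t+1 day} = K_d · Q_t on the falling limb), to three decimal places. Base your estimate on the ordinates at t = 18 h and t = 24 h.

K_d ≈ 0.026

Between t = 18 h and t = 24 h the flow falls from 465 to 187 m³/s over 2×3 h = 6 h.
Per-interval ratio K = (187/465)^(1/2) = 0.6342; K_d = K^(24/3) = 0.026.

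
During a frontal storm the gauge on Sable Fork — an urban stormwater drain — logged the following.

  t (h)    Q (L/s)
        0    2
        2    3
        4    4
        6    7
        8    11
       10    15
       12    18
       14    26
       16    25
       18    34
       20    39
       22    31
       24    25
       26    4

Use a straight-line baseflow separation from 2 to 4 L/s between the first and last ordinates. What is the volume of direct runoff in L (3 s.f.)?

Direct-runoff ordinates (Q − Q_b): 0.00, 0.85, 1.69, 4.54, 8.38, 12.23, 15.08, 22.92, 21.77, 30.62, 35.46, 27.31, 21.15, 0.00 L/s.
ΣQ_DR = 202.0 L/s.
With Δt = 2 h = 7200 s, V = ΣQ_DR · Δt = 202.0 × 7200 = 1.45 × 10^6 L.

V ≈ 1.45 × 10^6 L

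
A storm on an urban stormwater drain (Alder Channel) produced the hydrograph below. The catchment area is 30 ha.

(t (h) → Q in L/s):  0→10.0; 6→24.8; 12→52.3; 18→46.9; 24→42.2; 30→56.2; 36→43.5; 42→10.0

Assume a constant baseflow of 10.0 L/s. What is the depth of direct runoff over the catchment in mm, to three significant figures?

Direct runoff: 0.0, 14.8, 42.3, 36.9, 32.2, 46.2, 33.5, 0.0 L/s; ΣQ_DR = 205.9 L/s.
V = ΣQ_DR · Δt = 205.9 × 21600 s = 4.447 × 10^6 L.
Over A = 30 ha, depth = V / A = 14.8 mm.

d ≈ 14.8 mm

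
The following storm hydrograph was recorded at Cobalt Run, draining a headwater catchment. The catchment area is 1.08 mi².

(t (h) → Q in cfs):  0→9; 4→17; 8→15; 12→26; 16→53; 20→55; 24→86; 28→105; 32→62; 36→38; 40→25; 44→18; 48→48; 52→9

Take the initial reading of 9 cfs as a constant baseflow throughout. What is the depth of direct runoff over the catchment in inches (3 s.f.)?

Direct runoff: 0.0, 8.0, 6.0, 17.0, 44.0, 46.0, 77.0, 96.0, 53.0, 29.0, 16.0, 9.0, 39.0, 0.0 cfs; ΣQ_DR = 440.0 cfs.
V = ΣQ_DR · Δt = 440.0 × 14400 s = 6.336 × 10^6 ft³.
Over A = 1.08 mi², depth = V / A = 2.53 in.

d ≈ 2.53 in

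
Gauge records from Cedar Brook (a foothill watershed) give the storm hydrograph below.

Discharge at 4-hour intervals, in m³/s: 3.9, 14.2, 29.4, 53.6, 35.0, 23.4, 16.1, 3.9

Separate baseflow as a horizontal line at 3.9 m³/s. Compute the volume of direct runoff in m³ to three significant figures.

Direct-runoff ordinates (Q − Q_b): 0.0, 10.3, 25.5, 49.7, 31.1, 19.5, 12.2, 0.0 m³/s.
ΣQ_DR = 148.3 m³/s.
With Δt = 4 h = 14400 s, V = ΣQ_DR · Δt = 148.3 × 14400 = 2.14 × 10^6 m³.

V ≈ 2.14 × 10^6 m³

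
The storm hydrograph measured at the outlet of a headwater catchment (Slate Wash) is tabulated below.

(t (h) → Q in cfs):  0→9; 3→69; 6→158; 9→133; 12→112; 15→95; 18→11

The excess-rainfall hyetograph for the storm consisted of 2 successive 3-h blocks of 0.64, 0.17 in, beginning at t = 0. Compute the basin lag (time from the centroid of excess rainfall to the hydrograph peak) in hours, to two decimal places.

t_L ≈ 3.87 h

Centroid of excess rainfall: t_c = Σ P_i·t̄_i / ΣP_i = 2.1296 h (block centres at 1.5, 4.5 h).
Hydrograph peak occurs at t = 6 h, so basin lag t_L = 6 − 2.1296 = 3.87 h.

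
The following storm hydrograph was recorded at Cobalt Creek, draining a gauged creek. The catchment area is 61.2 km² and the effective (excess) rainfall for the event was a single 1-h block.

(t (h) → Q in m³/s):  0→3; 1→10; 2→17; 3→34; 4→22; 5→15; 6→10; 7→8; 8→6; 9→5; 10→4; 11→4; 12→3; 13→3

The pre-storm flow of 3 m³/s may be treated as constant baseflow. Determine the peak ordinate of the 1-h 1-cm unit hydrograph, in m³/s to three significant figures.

U_p ≈ 51.7 m³/s

Direct runoff: 0.0, 7.0, 14.0, 31.0, 19.0, 12.0, 7.0, 5.0, 3.0, 2.0, 1.0, 1.0, 0.0, 0.0 m³/s; ΣQ_DR = 102.0 m³/s, peak = 31.0 m³/s.
Runoff depth d = ΣQ_DR·Δt / A = 102.0 × 3600 / (61.2 km²) = 6.000 mm.
The 1-cm UH is the DRH scaled by (10 mm)/d, so U_p = 31.0 × 10/6.000 = 51.7 m³/s.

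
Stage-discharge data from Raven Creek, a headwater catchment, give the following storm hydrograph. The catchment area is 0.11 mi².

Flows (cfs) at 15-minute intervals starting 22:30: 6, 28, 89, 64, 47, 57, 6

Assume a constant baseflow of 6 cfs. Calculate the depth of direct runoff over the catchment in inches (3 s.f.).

Direct runoff: 0.0, 22.0, 83.0, 58.0, 41.0, 51.0, 0.0 cfs; ΣQ_DR = 255.0 cfs.
V = ΣQ_DR · Δt = 255.0 × 900 s = 2.295 × 10^5 ft³.
Over A = 0.11 mi², depth = V / A = 0.898 in.

d ≈ 0.898 in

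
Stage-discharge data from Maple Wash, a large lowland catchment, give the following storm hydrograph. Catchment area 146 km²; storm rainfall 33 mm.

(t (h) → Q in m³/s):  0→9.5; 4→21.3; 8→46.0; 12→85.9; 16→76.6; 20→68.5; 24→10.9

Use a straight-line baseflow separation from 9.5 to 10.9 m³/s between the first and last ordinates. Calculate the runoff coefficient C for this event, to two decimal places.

ΣQ_DR = 247.3 m³/s; V = ΣQ_DR·Δt = 3.561 × 10^6 m³.
Runoff depth d = V / A = 24.39 mm.
C = d / P = 24.39 / 33 = 0.74.

C ≈ 0.74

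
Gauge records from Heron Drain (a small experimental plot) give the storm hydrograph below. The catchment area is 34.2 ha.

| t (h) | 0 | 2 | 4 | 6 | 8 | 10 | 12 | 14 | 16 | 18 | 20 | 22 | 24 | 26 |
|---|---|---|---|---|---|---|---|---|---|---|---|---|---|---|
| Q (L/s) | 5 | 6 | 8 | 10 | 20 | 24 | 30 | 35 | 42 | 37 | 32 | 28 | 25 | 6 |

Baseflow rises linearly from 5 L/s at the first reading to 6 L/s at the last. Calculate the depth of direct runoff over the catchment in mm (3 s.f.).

Direct runoff: 0.00, 0.92, 2.85, 4.77, 14.69, 18.62, 24.54, 29.46, 36.38, 31.31, 26.23, 22.15, 19.08, 0.00 L/s; ΣQ_DR = 231.0 L/s.
V = ΣQ_DR · Δt = 231.0 × 7200 s = 1.663 × 10^6 L.
Over A = 34.2 ha, depth = V / A = 4.86 mm.

d ≈ 4.86 mm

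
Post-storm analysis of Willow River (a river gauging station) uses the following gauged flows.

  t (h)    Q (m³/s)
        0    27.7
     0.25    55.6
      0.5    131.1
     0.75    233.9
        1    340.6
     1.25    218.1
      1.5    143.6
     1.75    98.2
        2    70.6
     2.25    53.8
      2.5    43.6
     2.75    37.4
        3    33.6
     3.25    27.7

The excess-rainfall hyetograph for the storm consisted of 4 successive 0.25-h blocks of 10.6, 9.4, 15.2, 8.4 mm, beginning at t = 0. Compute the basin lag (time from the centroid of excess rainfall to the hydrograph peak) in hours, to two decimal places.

Centroid of excess rainfall: t_c = Σ P_i·t̄_i / ΣP_i = 0.4977 h (block centres at 0.125, 0.375, 0.625, 0.875 h).
Hydrograph peak occurs at t = 1 h, so basin lag t_L = 1 − 0.4977 = 0.50 h.

t_L ≈ 0.50 h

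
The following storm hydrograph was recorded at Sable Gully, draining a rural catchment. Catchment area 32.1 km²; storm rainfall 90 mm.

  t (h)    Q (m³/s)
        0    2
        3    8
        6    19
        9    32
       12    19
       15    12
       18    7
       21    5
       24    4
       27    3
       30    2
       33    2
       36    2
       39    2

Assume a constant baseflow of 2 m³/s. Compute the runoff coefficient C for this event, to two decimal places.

ΣQ_DR = 91.00 m³/s; V = ΣQ_DR·Δt = 9.828 × 10^5 m³.
Runoff depth d = V / A = 30.62 mm.
C = d / P = 30.62 / 90 = 0.34.

C ≈ 0.34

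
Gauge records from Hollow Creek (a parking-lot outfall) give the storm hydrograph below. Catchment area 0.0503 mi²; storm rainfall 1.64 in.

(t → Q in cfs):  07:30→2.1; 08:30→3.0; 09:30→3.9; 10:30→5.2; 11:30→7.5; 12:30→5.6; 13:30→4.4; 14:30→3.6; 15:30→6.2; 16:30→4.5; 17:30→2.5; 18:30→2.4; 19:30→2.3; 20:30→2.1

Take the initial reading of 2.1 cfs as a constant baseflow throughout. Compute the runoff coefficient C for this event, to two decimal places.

C ≈ 0.49

ΣQ_DR = 25.90 cfs; V = ΣQ_DR·Δt = 93240 ft³.
Runoff depth d = V / A = 0.7979 in.
C = d / P = 0.7979 / 1.64 = 0.49.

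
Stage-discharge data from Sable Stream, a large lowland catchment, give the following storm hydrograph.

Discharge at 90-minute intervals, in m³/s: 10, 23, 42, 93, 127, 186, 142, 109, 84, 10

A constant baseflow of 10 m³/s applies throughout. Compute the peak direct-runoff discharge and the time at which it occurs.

Q_p = 176.0 m³/s at t = 7.5 h

Subtracting baseflow gives direct-runoff ordinates: 0.0, 13.0, 32.0, 83.0, 117.0, 176.0, 132.0, 99.0, 74.0, 0.0 m³/s.
The maximum is 176.0 m³/s, occurring at the reading for t = 7.5 h.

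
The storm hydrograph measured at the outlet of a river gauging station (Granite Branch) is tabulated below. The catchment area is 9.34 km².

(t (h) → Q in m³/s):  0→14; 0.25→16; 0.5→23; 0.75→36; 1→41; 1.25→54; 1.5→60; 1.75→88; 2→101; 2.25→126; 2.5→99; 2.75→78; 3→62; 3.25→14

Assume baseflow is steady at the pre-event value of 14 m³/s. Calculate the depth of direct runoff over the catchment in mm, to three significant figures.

Direct runoff: 0.0, 2.0, 9.0, 22.0, 27.0, 40.0, 46.0, 74.0, 87.0, 112.0, 85.0, 64.0, 48.0, 0.0 m³/s; ΣQ_DR = 616.0 m³/s.
V = ΣQ_DR · Δt = 616.0 × 900 s = 5.544 × 10^5 m³.
Over A = 9.34 km², depth = V / A = 59.4 mm.

d ≈ 59.4 mm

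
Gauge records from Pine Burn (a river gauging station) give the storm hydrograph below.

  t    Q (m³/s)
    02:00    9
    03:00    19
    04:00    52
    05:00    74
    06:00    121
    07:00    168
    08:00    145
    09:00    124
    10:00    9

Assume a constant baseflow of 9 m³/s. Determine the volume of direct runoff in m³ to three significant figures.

V ≈ 2.30 × 10^6 m³

Direct-runoff ordinates (Q − Q_b): 0.0, 10.0, 43.0, 65.0, 112.0, 159.0, 136.0, 115.0, 0.0 m³/s.
ΣQ_DR = 640.0 m³/s.
With Δt = 1 h = 3600 s, V = ΣQ_DR · Δt = 640.0 × 3600 = 2.30 × 10^6 m³.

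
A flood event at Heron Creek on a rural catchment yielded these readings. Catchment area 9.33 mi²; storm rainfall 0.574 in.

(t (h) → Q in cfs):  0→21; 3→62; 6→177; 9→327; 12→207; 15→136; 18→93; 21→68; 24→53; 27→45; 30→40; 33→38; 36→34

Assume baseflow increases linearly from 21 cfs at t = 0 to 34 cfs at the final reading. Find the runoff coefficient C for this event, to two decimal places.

ΣQ_DR = 943.5 cfs; V = ΣQ_DR·Δt = 1.019 × 10^7 ft³.
Runoff depth d = V / A = 0.4701 in.
C = d / P = 0.4701 / 0.574 = 0.82.

C ≈ 0.82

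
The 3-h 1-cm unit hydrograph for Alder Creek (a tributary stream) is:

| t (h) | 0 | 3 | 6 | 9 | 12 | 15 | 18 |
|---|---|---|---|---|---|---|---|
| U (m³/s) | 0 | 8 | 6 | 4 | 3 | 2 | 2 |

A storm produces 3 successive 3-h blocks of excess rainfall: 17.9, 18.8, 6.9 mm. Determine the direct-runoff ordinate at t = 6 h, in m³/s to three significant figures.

By discrete convolution, Q_j = Σ (P_i / 10 mm) · U_{j−i}.
At t = 6 h (j=2): Q = (17.9/10)·6 + (18.8/10)·8 + (6.9/10)·0 = 25.8 m³/s.

Q ≈ 25.8 m³/s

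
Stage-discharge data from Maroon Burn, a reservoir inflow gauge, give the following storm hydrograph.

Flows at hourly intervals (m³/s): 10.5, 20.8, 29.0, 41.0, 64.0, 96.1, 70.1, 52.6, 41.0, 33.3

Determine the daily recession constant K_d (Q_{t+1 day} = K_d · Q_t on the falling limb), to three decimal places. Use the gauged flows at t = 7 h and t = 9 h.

Between t = 7 h and t = 9 h the flow falls from 52.6 to 33.3 m³/s over 2×1 h = 2 h.
Per-interval ratio K = (33.3/52.6)^(1/2) = 0.7957; K_d = K^(24/1) = 0.004.

K_d ≈ 0.004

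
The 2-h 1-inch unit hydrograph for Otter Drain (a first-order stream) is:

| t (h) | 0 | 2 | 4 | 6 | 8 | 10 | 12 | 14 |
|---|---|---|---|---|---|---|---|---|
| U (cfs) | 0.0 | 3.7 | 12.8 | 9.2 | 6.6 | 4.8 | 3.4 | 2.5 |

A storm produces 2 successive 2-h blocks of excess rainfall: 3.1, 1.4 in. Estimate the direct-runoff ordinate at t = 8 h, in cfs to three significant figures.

Q ≈ 33.3 cfs

By discrete convolution, Q_j = Σ (P_i / 1 in) · U_{j−i}.
At t = 8 h (j=4): Q = (3.1/1)·6.6 + (1.4/1)·9.2 = 33.3 cfs.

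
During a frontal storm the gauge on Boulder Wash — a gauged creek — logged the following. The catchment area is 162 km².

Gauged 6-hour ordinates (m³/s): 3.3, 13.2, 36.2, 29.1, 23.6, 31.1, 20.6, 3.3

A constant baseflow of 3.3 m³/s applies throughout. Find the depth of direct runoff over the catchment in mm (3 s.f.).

d ≈ 17.9 mm

Direct runoff: 0.0, 9.9, 32.9, 25.8, 20.3, 27.8, 17.3, 0.0 m³/s; ΣQ_DR = 134.0 m³/s.
V = ΣQ_DR · Δt = 134.0 × 21600 s = 2.894 × 10^6 m³.
Over A = 162 km², depth = V / A = 17.9 mm.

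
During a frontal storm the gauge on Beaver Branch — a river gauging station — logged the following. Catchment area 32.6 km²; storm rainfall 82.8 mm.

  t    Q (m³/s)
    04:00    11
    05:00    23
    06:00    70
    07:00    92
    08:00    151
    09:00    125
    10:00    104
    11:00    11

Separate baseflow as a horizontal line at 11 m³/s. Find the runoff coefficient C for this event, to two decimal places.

ΣQ_DR = 499.0 m³/s; V = ΣQ_DR·Δt = 1.796 × 10^6 m³.
Runoff depth d = V / A = 55.10 mm.
C = d / P = 55.10 / 82.8 = 0.67.

C ≈ 0.67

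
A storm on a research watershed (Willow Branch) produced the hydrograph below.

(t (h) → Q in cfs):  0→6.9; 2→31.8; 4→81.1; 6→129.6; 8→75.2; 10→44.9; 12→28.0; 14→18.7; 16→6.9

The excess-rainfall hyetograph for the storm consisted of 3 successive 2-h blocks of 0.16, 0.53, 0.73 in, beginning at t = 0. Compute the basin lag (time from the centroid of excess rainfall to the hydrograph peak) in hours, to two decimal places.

t_L ≈ 2.20 h

Centroid of excess rainfall: t_c = Σ P_i·t̄_i / ΣP_i = 3.8028 h (block centres at 1, 3, 5 h).
Hydrograph peak occurs at t = 6 h, so basin lag t_L = 6 − 3.8028 = 2.20 h.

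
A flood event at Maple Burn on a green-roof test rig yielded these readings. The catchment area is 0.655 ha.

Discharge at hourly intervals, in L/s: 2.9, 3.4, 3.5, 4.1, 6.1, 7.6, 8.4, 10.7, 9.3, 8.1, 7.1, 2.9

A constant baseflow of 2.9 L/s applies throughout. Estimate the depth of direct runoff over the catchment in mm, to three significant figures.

d ≈ 21.6 mm

Direct runoff: 0.0, 0.5, 0.6, 1.2, 3.2, 4.7, 5.5, 7.8, 6.4, 5.2, 4.2, 0.0 L/s; ΣQ_DR = 39.30 L/s.
V = ΣQ_DR · Δt = 39.30 × 3600 s = 1.415 × 10^5 L.
Over A = 0.655 ha, depth = V / A = 21.6 mm.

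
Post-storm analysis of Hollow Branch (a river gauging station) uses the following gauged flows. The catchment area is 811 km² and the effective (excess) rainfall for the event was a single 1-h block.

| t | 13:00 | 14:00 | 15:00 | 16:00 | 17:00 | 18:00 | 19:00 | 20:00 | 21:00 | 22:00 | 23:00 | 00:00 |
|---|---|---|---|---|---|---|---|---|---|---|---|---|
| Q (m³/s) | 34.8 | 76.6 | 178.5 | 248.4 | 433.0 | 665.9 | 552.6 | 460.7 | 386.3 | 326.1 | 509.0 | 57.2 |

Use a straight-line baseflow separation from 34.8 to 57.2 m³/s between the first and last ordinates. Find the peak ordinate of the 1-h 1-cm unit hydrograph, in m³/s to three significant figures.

U_p ≈ 414 m³/s

Direct runoff: 0.00, 39.76, 139.63, 207.49, 390.05, 620.92, 505.58, 411.65, 335.21, 272.97, 453.84, 0.00 m³/s; ΣQ_DR = 3377 m³/s, peak = 620.92 m³/s.
Runoff depth d = ΣQ_DR·Δt / A = 3377 × 3600 / (811 km²) = 14.99 mm.
The 1-cm UH is the DRH scaled by (10 mm)/d, so U_p = 620.92 × 10/14.99 = 414 m³/s.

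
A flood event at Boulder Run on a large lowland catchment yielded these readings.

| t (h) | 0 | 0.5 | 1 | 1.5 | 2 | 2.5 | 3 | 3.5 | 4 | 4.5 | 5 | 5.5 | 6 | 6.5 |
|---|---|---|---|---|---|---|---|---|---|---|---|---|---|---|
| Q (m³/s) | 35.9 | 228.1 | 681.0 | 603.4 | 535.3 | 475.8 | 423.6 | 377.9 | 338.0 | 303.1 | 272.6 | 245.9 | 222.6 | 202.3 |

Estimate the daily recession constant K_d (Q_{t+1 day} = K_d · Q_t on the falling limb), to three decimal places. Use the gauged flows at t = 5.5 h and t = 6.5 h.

K_d ≈ 0.009

Between t = 5.5 h and t = 6.5 h the flow falls from 245.9 to 202.3 m³/s over 2×0.5 h = 1 h.
Per-interval ratio K = (202.3/245.9)^(1/2) = 0.9070; K_d = K^(24/0.5) = 0.009.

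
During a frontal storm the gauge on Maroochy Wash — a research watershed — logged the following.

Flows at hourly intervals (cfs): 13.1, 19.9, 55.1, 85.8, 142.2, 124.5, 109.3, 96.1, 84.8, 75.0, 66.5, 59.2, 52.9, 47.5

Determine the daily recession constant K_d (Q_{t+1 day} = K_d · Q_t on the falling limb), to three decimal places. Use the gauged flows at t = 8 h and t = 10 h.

K_d ≈ 0.054

Between t = 8 h and t = 10 h the flow falls from 84.8 to 66.5 cfs over 2×1 h = 2 h.
Per-interval ratio K = (66.5/84.8)^(1/2) = 0.8855; K_d = K^(24/1) = 0.054.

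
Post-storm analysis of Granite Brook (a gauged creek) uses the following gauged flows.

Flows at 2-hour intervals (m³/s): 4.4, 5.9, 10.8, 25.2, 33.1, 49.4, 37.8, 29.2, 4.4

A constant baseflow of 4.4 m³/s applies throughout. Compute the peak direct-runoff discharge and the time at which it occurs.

Subtracting baseflow gives direct-runoff ordinates: 0.0, 1.5, 6.4, 20.8, 28.7, 45.0, 33.4, 24.8, 0.0 m³/s.
The maximum is 45.0 m³/s, occurring at the reading for t = 10 h.

Q_p = 45.0 m³/s at t = 10 h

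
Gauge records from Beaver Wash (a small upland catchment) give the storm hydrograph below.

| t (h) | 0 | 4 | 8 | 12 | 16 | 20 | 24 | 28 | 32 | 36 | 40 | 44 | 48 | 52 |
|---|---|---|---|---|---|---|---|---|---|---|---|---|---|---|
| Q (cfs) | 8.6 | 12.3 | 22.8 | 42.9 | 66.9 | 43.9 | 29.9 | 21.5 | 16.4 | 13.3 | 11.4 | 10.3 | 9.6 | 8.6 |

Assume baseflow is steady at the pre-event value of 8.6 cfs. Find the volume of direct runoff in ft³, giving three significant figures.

V ≈ 2.85 × 10^6 ft³

Direct-runoff ordinates (Q − Q_b): 0.0, 3.7, 14.2, 34.3, 58.3, 35.3, 21.3, 12.9, 7.8, 4.7, 2.8, 1.7, 1.0, 0.0 cfs.
ΣQ_DR = 198.0 cfs.
With Δt = 4 h = 14400 s, V = ΣQ_DR · Δt = 198.0 × 14400 = 2.85 × 10^6 ft³.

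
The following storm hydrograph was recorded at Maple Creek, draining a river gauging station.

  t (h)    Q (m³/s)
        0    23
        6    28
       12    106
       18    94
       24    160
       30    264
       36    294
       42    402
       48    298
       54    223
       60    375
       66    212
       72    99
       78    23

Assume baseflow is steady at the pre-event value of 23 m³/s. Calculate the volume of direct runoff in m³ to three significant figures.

Direct-runoff ordinates (Q − Q_b): 0.0, 5.0, 83.0, 71.0, 137.0, 241.0, 271.0, 379.0, 275.0, 200.0, 352.0, 189.0, 76.0, 0.0 m³/s.
ΣQ_DR = 2279 m³/s.
With Δt = 6 h = 21600 s, V = ΣQ_DR · Δt = 2279 × 21600 = 4.92 × 10^7 m³.

V ≈ 4.92 × 10^7 m³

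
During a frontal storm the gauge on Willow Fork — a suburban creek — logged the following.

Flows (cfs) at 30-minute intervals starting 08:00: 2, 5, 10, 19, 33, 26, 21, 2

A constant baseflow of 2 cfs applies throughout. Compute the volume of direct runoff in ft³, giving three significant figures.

Direct-runoff ordinates (Q − Q_b): 0.0, 3.0, 8.0, 17.0, 31.0, 24.0, 19.0, 0.0 cfs.
ΣQ_DR = 102.0 cfs.
With Δt = 0.5 h = 1800 s, V = ΣQ_DR · Δt = 102.0 × 1800 = 1.84 × 10^5 ft³.

V ≈ 1.84 × 10^5 ft³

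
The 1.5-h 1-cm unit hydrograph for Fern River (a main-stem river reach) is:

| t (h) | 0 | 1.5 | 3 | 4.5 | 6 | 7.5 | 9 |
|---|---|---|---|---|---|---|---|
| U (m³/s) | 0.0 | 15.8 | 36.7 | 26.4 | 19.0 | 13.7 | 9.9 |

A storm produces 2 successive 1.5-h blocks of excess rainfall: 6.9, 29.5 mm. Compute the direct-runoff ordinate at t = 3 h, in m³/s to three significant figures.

By discrete convolution, Q_j = Σ (P_i / 10 mm) · U_{j−i}.
At t = 3 h (j=2): Q = (6.9/10)·36.7 + (29.5/10)·15.8 = 71.9 m³/s.

Q ≈ 71.9 m³/s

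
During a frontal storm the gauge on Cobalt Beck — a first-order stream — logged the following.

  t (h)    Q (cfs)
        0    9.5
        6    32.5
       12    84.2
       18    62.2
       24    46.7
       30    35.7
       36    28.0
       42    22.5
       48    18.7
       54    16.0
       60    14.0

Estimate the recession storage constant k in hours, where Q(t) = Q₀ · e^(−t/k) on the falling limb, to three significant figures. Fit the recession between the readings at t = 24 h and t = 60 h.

On the falling limb, Q drops from 46.7 to 14.0 cfs between t = 24 h and t = 60 h (Δt = 36 h).
k = −Δt / ln(Q₂/Q₁) = −36 / ln(14.0/46.7) = 29.9 h.

k ≈ 29.9 h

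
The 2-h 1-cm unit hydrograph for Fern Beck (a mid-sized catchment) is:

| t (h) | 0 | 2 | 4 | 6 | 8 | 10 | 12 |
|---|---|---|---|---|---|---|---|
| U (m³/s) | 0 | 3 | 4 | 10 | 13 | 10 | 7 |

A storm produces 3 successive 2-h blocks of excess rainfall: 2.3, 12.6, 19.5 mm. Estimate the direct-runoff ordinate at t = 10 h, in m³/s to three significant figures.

By discrete convolution, Q_j = Σ (P_i / 10 mm) · U_{j−i}.
At t = 10 h (j=5): Q = (2.3/10)·10 + (12.6/10)·13 + (19.5/10)·10 = 38.2 m³/s.

Q ≈ 38.2 m³/s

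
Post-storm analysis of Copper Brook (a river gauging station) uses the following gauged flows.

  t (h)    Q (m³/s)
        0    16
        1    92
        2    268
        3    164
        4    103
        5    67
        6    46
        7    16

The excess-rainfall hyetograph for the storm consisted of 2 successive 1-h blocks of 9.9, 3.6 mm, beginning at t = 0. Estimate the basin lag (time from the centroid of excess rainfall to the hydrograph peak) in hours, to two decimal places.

t_L ≈ 1.23 h

Centroid of excess rainfall: t_c = Σ P_i·t̄_i / ΣP_i = 0.7667 h (block centres at 0.5, 1.5 h).
Hydrograph peak occurs at t = 2 h, so basin lag t_L = 2 − 0.7667 = 1.23 h.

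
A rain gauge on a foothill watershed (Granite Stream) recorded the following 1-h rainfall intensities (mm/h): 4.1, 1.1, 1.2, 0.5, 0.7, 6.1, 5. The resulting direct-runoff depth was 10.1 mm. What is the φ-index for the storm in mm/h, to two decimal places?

φ ≈ 1.70 mm/h

Only the 3 blocks with intensity above φ contribute runoff: 4.1, 6.1, 5 mm/h.
Σ(I−φ)·Δt = d  ⇒  (4.1+6.1+5 − 3φ)·1 = 10.1
φ = (15.20 − 10.1/1) / 3 = 1.70 mm/h.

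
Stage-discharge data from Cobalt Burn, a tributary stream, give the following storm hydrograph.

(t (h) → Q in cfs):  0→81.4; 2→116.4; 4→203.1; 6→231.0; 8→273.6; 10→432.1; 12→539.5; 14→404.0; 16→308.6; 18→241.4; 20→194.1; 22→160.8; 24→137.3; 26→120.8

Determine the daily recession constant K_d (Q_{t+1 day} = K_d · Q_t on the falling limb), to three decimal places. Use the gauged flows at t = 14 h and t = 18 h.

Between t = 14 h and t = 18 h the flow falls from 404.0 to 241.4 cfs over 2×2 h = 4 h.
Per-interval ratio K = (241.4/404.0)^(1/2) = 0.7730; K_d = K^(24/2) = 0.046.

K_d ≈ 0.046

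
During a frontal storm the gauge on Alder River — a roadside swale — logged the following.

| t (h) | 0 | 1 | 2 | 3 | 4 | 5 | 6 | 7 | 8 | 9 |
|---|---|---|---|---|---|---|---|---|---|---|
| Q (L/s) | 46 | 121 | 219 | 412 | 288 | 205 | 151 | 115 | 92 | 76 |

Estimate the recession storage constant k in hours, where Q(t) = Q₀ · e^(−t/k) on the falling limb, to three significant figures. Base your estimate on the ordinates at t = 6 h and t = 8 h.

On the falling limb, Q drops from 151 to 92 L/s between t = 6 h and t = 8 h (Δt = 2 h).
k = −Δt / ln(Q₂/Q₁) = −2 / ln(92/151) = 4.04 h.

k ≈ 4.04 h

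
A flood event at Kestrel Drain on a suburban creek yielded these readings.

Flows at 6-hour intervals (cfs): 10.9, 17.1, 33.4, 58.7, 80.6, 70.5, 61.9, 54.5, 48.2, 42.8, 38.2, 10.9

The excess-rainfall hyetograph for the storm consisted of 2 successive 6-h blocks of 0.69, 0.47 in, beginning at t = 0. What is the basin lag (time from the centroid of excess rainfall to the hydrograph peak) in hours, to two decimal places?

Centroid of excess rainfall: t_c = Σ P_i·t̄_i / ΣP_i = 5.4310 h (block centres at 3, 9 h).
Hydrograph peak occurs at t = 24 h, so basin lag t_L = 24 − 5.4310 = 18.57 h.

t_L ≈ 18.57 h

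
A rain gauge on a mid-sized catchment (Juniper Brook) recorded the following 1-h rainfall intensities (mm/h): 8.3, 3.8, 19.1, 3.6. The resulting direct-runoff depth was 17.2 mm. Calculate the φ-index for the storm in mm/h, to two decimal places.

φ ≈ 5.10 mm/h

Only the 2 blocks with intensity above φ contribute runoff: 8.3, 19.1 mm/h.
Σ(I−φ)·Δt = d  ⇒  (8.3+19.1 − 2φ)·1 = 17.2
φ = (27.40 − 17.2/1) / 2 = 5.10 mm/h.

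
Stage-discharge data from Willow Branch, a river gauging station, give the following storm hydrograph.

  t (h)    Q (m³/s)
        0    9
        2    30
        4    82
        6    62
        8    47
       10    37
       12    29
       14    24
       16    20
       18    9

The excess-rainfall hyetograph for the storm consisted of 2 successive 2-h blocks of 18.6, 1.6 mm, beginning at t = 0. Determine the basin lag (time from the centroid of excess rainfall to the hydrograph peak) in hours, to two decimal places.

t_L ≈ 2.84 h

Centroid of excess rainfall: t_c = Σ P_i·t̄_i / ΣP_i = 1.1584 h (block centres at 1, 3 h).
Hydrograph peak occurs at t = 4 h, so basin lag t_L = 4 − 1.1584 = 2.84 h.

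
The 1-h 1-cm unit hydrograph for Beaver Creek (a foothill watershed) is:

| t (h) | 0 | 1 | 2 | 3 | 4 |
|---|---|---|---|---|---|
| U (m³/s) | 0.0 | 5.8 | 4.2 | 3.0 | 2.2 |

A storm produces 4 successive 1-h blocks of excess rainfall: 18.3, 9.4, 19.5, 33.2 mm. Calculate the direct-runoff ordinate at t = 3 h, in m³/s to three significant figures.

Q ≈ 20.7 m³/s

By discrete convolution, Q_j = Σ (P_i / 10 mm) · U_{j−i}.
At t = 3 h (j=3): Q = (18.3/10)·3.0 + (9.4/10)·4.2 + (19.5/10)·5.8 + (33.2/10)·0.0 = 20.7 m³/s.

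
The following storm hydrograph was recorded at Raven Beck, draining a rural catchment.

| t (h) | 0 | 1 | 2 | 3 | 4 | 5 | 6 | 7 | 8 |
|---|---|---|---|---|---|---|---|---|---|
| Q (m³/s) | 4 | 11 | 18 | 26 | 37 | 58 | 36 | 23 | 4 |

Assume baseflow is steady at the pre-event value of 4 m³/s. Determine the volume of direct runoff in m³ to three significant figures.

Direct-runoff ordinates (Q − Q_b): 0.0, 7.0, 14.0, 22.0, 33.0, 54.0, 32.0, 19.0, 0.0 m³/s.
ΣQ_DR = 181.0 m³/s.
With Δt = 1 h = 3600 s, V = ΣQ_DR · Δt = 181.0 × 3600 = 6.52 × 10^5 m³.

V ≈ 6.52 × 10^5 m³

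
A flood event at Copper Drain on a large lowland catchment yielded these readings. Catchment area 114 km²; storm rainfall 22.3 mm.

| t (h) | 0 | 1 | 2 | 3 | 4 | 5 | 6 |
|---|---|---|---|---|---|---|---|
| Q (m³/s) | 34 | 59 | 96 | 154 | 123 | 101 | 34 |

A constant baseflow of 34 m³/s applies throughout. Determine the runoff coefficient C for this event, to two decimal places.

C ≈ 0.51

ΣQ_DR = 363.0 m³/s; V = ΣQ_DR·Δt = 1.307 × 10^6 m³.
Runoff depth d = V / A = 11.46 mm.
C = d / P = 11.46 / 22.3 = 0.51.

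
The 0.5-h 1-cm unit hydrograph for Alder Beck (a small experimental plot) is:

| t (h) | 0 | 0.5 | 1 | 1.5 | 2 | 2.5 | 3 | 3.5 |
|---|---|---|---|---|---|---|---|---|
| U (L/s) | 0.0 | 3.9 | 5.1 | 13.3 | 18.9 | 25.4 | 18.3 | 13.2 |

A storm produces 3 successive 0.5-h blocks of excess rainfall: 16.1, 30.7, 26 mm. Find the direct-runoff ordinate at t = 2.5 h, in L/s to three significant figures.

Q ≈ 133 L/s

By discrete convolution, Q_j = Σ (P_i / 10 mm) · U_{j−i}.
At t = 2.5 h (j=5): Q = (16.1/10)·25.4 + (30.7/10)·18.9 + (26/10)·13.3 = 133 L/s.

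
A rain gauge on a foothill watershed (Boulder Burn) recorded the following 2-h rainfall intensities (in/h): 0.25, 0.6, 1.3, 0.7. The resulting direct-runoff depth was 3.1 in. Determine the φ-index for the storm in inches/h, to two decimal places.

Only the 3 blocks with intensity above φ contribute runoff: 0.6, 1.3, 0.7 in/h.
Σ(I−φ)·Δt = d  ⇒  (0.6+1.3+0.7 − 3φ)·2 = 3.1
φ = (2.600 − 3.1/2) / 3 = 0.35 in/h.

φ ≈ 0.35 in/h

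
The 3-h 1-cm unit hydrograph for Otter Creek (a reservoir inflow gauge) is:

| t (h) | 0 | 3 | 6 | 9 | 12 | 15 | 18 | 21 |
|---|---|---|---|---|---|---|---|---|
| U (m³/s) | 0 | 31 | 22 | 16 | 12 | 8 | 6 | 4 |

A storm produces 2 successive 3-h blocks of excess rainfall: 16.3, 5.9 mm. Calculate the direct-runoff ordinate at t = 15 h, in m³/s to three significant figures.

By discrete convolution, Q_j = Σ (P_i / 10 mm) · U_{j−i}.
At t = 15 h (j=5): Q = (16.3/10)·8 + (5.9/10)·12 = 20.1 m³/s.

Q ≈ 20.1 m³/s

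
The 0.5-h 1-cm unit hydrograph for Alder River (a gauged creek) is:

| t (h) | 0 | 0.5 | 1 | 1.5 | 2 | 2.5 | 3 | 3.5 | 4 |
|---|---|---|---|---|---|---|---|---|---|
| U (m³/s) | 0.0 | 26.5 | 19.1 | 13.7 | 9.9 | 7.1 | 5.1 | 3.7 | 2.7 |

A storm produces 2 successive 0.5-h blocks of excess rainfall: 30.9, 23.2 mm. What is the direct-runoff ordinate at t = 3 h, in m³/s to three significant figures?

By discrete convolution, Q_j = Σ (P_i / 10 mm) · U_{j−i}.
At t = 3 h (j=6): Q = (30.9/10)·5.1 + (23.2/10)·7.1 = 32.2 m³/s.

Q ≈ 32.2 m³/s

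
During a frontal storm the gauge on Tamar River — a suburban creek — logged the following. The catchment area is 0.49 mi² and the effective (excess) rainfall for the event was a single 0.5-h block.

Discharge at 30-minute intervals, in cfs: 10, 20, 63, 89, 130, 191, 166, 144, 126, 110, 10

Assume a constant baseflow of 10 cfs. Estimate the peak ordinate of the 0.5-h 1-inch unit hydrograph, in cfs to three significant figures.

U_p ≈ 121 cfs

Direct runoff: 0.0, 10.0, 53.0, 79.0, 120.0, 181.0, 156.0, 134.0, 116.0, 100.0, 0.0 cfs; ΣQ_DR = 949.0 cfs, peak = 181.0 cfs.
Runoff depth d = ΣQ_DR·Δt / A = 949.0 × 1800 / (0.49 mi²) = 1.501 in.
The 1-inch UH is the DRH scaled by (1 in)/d, so U_p = 181.0 × 1/1.501 = 121 cfs.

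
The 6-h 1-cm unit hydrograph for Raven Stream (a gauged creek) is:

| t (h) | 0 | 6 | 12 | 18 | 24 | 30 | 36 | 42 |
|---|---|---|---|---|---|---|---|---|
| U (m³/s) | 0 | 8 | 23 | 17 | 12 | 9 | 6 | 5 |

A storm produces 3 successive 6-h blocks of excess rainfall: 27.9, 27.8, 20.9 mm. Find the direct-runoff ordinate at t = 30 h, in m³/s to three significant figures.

Q ≈ 94.0 m³/s

By discrete convolution, Q_j = Σ (P_i / 10 mm) · U_{j−i}.
At t = 30 h (j=5): Q = (27.9/10)·9 + (27.8/10)·12 + (20.9/10)·17 = 94.0 m³/s.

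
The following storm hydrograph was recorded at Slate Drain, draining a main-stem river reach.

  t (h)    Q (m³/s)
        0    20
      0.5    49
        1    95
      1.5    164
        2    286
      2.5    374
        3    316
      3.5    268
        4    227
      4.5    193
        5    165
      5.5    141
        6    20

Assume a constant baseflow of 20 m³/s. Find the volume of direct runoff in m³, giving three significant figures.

V ≈ 3.70 × 10^6 m³

Direct-runoff ordinates (Q − Q_b): 0.0, 29.0, 75.0, 144.0, 266.0, 354.0, 296.0, 248.0, 207.0, 173.0, 145.0, 121.0, 0.0 m³/s.
ΣQ_DR = 2058 m³/s.
With Δt = 0.5 h = 1800 s, V = ΣQ_DR · Δt = 2058 × 1800 = 3.70 × 10^6 m³.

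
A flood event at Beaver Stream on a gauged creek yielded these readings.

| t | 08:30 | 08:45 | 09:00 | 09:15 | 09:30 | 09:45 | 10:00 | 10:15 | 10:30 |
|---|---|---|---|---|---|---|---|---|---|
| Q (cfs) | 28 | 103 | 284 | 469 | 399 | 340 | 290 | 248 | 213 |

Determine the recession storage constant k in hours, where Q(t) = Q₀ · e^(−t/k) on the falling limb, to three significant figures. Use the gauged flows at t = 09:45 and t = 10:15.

On the falling limb, Q drops from 340 to 248 cfs between t = 09:45 and t = 10:15 (Δt = 0.5 h).
k = −Δt / ln(Q₂/Q₁) = −0.5 / ln(248/340) = 1.58 h.

k ≈ 1.58 h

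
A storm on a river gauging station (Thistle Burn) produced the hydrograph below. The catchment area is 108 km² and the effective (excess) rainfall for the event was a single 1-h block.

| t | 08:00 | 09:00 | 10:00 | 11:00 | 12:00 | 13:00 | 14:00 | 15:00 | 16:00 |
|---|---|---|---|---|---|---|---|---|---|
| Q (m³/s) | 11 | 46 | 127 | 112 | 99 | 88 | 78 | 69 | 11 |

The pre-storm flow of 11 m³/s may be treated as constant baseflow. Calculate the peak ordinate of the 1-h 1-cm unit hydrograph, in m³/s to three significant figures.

Direct runoff: 0.0, 35.0, 116.0, 101.0, 88.0, 77.0, 67.0, 58.0, 0.0 m³/s; ΣQ_DR = 542.0 m³/s, peak = 116.0 m³/s.
Runoff depth d = ΣQ_DR·Δt / A = 542.0 × 3600 / (108 km²) = 18.07 mm.
The 1-cm UH is the DRH scaled by (10 mm)/d, so U_p = 116.0 × 10/18.07 = 64.2 m³/s.

U_p ≈ 64.2 m³/s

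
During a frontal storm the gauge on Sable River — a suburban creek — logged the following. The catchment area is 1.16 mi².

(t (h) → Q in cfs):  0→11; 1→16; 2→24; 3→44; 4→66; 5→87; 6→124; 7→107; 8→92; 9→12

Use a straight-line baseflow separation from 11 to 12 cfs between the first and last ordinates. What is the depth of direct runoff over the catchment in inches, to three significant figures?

d ≈ 0.625 in

Direct runoff: 0.00, 4.89, 12.78, 32.67, 54.56, 75.44, 112.33, 95.22, 80.11, 0.00 cfs; ΣQ_DR = 468.0 cfs.
V = ΣQ_DR · Δt = 468.0 × 3600 s = 1.685 × 10^6 ft³.
Over A = 1.16 mi², depth = V / A = 0.625 in.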